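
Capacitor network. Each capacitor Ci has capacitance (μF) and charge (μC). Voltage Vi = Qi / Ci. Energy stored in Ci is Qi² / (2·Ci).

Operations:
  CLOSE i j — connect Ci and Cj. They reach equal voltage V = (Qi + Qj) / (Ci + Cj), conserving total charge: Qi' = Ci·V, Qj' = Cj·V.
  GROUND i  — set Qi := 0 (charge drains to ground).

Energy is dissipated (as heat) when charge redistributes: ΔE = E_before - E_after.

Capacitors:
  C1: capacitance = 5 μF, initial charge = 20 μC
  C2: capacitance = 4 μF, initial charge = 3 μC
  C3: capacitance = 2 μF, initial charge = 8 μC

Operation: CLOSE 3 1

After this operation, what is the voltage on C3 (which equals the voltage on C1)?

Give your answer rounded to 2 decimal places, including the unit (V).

Answer: 4.00 V

Derivation:
Initial: C1(5μF, Q=20μC, V=4.00V), C2(4μF, Q=3μC, V=0.75V), C3(2μF, Q=8μC, V=4.00V)
Op 1: CLOSE 3-1: Q_total=28.00, C_total=7.00, V=4.00; Q3=8.00, Q1=20.00; dissipated=0.000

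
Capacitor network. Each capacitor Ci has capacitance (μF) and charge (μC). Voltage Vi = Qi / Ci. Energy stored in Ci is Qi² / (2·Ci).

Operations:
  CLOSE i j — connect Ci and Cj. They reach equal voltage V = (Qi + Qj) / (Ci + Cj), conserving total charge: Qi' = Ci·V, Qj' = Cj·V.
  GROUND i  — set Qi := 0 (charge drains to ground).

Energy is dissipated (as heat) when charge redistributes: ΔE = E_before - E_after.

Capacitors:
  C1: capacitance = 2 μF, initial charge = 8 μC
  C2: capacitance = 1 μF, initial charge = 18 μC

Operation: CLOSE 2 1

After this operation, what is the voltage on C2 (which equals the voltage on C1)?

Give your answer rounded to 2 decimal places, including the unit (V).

Initial: C1(2μF, Q=8μC, V=4.00V), C2(1μF, Q=18μC, V=18.00V)
Op 1: CLOSE 2-1: Q_total=26.00, C_total=3.00, V=8.67; Q2=8.67, Q1=17.33; dissipated=65.333

Answer: 8.67 V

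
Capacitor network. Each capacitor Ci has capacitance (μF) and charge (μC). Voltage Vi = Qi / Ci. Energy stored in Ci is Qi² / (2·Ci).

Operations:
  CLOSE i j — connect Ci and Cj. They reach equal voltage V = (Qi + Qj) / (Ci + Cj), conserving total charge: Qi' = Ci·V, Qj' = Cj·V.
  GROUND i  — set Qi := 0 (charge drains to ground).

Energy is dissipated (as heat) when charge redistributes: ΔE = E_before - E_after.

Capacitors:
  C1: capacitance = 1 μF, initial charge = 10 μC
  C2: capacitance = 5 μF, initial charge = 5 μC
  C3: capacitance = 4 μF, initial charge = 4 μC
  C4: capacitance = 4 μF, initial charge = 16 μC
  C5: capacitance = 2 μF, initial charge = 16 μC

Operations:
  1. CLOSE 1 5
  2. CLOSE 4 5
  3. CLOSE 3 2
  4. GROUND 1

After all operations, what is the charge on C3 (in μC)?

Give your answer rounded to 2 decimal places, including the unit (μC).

Answer: 4.00 μC

Derivation:
Initial: C1(1μF, Q=10μC, V=10.00V), C2(5μF, Q=5μC, V=1.00V), C3(4μF, Q=4μC, V=1.00V), C4(4μF, Q=16μC, V=4.00V), C5(2μF, Q=16μC, V=8.00V)
Op 1: CLOSE 1-5: Q_total=26.00, C_total=3.00, V=8.67; Q1=8.67, Q5=17.33; dissipated=1.333
Op 2: CLOSE 4-5: Q_total=33.33, C_total=6.00, V=5.56; Q4=22.22, Q5=11.11; dissipated=14.519
Op 3: CLOSE 3-2: Q_total=9.00, C_total=9.00, V=1.00; Q3=4.00, Q2=5.00; dissipated=0.000
Op 4: GROUND 1: Q1=0; energy lost=37.556
Final charges: Q1=0.00, Q2=5.00, Q3=4.00, Q4=22.22, Q5=11.11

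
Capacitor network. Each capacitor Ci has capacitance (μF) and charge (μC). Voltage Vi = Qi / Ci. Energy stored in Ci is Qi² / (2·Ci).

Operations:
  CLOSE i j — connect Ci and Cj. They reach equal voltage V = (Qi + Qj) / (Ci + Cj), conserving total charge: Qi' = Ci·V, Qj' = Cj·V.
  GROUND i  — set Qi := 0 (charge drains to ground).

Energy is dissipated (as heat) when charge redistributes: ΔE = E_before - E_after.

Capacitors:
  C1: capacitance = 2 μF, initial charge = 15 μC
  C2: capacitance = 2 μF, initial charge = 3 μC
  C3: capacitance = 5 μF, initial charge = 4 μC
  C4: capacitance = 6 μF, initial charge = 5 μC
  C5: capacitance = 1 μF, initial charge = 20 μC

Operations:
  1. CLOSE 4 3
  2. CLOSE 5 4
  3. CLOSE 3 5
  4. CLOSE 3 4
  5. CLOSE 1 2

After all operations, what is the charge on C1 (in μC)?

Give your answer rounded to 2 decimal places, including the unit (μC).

Initial: C1(2μF, Q=15μC, V=7.50V), C2(2μF, Q=3μC, V=1.50V), C3(5μF, Q=4μC, V=0.80V), C4(6μF, Q=5μC, V=0.83V), C5(1μF, Q=20μC, V=20.00V)
Op 1: CLOSE 4-3: Q_total=9.00, C_total=11.00, V=0.82; Q4=4.91, Q3=4.09; dissipated=0.002
Op 2: CLOSE 5-4: Q_total=24.91, C_total=7.00, V=3.56; Q5=3.56, Q4=21.35; dissipated=157.689
Op 3: CLOSE 3-5: Q_total=7.65, C_total=6.00, V=1.27; Q3=6.37, Q5=1.27; dissipated=3.129
Op 4: CLOSE 3-4: Q_total=27.73, C_total=11.00, V=2.52; Q3=12.60, Q4=15.12; dissipated=7.111
Op 5: CLOSE 1-2: Q_total=18.00, C_total=4.00, V=4.50; Q1=9.00, Q2=9.00; dissipated=18.000
Final charges: Q1=9.00, Q2=9.00, Q3=12.60, Q4=15.12, Q5=1.27

Answer: 9.00 μC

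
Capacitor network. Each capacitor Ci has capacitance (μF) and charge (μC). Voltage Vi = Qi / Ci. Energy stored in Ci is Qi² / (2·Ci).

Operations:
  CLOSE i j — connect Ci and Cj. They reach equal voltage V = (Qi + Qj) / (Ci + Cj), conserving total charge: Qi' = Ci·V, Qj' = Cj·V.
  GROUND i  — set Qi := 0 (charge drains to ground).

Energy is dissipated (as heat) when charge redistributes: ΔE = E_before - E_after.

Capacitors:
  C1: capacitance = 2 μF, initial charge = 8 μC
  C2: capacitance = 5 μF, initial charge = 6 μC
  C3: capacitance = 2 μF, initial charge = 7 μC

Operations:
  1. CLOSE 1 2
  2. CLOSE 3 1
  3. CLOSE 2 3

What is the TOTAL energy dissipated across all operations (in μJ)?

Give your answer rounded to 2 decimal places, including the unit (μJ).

Answer: 7.13 μJ

Derivation:
Initial: C1(2μF, Q=8μC, V=4.00V), C2(5μF, Q=6μC, V=1.20V), C3(2μF, Q=7μC, V=3.50V)
Op 1: CLOSE 1-2: Q_total=14.00, C_total=7.00, V=2.00; Q1=4.00, Q2=10.00; dissipated=5.600
Op 2: CLOSE 3-1: Q_total=11.00, C_total=4.00, V=2.75; Q3=5.50, Q1=5.50; dissipated=1.125
Op 3: CLOSE 2-3: Q_total=15.50, C_total=7.00, V=2.21; Q2=11.07, Q3=4.43; dissipated=0.402
Total dissipated: 7.127 μJ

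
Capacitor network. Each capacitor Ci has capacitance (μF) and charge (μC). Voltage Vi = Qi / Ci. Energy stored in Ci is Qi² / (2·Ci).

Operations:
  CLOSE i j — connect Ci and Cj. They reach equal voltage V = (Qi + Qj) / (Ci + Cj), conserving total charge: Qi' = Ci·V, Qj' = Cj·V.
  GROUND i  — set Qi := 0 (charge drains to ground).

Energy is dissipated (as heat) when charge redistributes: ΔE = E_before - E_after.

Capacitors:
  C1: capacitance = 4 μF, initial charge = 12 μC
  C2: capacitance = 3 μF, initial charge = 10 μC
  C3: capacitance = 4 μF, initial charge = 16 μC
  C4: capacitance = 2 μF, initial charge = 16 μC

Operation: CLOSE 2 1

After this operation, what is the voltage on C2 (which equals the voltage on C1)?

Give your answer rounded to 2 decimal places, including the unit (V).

Initial: C1(4μF, Q=12μC, V=3.00V), C2(3μF, Q=10μC, V=3.33V), C3(4μF, Q=16μC, V=4.00V), C4(2μF, Q=16μC, V=8.00V)
Op 1: CLOSE 2-1: Q_total=22.00, C_total=7.00, V=3.14; Q2=9.43, Q1=12.57; dissipated=0.095

Answer: 3.14 V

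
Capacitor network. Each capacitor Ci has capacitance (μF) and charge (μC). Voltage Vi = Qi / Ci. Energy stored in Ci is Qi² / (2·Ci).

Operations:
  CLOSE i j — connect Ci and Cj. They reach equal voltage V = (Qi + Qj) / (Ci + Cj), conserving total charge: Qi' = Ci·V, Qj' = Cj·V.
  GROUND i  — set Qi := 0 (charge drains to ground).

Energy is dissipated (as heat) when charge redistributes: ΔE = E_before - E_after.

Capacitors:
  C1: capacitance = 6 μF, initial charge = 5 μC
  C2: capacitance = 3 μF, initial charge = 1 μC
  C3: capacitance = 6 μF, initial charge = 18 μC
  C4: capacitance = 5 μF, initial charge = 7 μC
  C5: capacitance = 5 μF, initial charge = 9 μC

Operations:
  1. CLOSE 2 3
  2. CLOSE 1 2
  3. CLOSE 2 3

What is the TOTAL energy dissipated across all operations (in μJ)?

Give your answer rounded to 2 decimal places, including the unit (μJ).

Initial: C1(6μF, Q=5μC, V=0.83V), C2(3μF, Q=1μC, V=0.33V), C3(6μF, Q=18μC, V=3.00V), C4(5μF, Q=7μC, V=1.40V), C5(5μF, Q=9μC, V=1.80V)
Op 1: CLOSE 2-3: Q_total=19.00, C_total=9.00, V=2.11; Q2=6.33, Q3=12.67; dissipated=7.111
Op 2: CLOSE 1-2: Q_total=11.33, C_total=9.00, V=1.26; Q1=7.56, Q2=3.78; dissipated=1.633
Op 3: CLOSE 2-3: Q_total=16.44, C_total=9.00, V=1.83; Q2=5.48, Q3=10.96; dissipated=0.726
Total dissipated: 9.469 μJ

Answer: 9.47 μJ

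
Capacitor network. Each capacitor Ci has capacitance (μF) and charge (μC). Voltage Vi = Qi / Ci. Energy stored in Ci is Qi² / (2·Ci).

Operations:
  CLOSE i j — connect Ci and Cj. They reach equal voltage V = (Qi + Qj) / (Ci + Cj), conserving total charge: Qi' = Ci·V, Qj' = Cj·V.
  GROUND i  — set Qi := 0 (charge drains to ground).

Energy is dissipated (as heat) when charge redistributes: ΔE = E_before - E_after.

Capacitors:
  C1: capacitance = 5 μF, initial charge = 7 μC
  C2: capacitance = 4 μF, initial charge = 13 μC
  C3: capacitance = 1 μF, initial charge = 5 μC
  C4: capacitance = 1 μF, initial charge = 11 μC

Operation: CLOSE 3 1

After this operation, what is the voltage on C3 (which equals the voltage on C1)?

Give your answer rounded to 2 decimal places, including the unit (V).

Initial: C1(5μF, Q=7μC, V=1.40V), C2(4μF, Q=13μC, V=3.25V), C3(1μF, Q=5μC, V=5.00V), C4(1μF, Q=11μC, V=11.00V)
Op 1: CLOSE 3-1: Q_total=12.00, C_total=6.00, V=2.00; Q3=2.00, Q1=10.00; dissipated=5.400

Answer: 2.00 V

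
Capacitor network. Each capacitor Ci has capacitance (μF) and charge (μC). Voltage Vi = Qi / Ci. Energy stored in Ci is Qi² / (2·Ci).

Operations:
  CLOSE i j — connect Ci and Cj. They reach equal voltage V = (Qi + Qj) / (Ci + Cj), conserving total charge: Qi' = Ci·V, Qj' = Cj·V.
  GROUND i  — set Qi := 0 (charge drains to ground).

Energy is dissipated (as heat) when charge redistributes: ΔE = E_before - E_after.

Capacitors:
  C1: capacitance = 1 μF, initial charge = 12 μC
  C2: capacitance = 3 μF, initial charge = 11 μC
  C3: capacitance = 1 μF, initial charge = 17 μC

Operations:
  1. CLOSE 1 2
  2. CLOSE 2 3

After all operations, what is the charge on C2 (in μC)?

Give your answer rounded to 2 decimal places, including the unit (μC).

Answer: 25.69 μC

Derivation:
Initial: C1(1μF, Q=12μC, V=12.00V), C2(3μF, Q=11μC, V=3.67V), C3(1μF, Q=17μC, V=17.00V)
Op 1: CLOSE 1-2: Q_total=23.00, C_total=4.00, V=5.75; Q1=5.75, Q2=17.25; dissipated=26.042
Op 2: CLOSE 2-3: Q_total=34.25, C_total=4.00, V=8.56; Q2=25.69, Q3=8.56; dissipated=47.461
Final charges: Q1=5.75, Q2=25.69, Q3=8.56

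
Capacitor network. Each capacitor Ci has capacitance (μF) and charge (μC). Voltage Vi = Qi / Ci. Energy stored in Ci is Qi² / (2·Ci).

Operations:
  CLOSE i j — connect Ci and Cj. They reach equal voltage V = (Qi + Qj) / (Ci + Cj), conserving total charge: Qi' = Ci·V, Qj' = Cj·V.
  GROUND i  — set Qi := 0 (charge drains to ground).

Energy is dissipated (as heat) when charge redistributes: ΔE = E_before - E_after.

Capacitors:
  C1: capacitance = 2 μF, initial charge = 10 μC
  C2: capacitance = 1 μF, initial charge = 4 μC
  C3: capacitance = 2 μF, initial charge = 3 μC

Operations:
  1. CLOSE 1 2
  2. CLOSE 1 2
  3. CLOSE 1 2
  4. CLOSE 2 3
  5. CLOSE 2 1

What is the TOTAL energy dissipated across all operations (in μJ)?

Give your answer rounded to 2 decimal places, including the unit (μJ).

Initial: C1(2μF, Q=10μC, V=5.00V), C2(1μF, Q=4μC, V=4.00V), C3(2μF, Q=3μC, V=1.50V)
Op 1: CLOSE 1-2: Q_total=14.00, C_total=3.00, V=4.67; Q1=9.33, Q2=4.67; dissipated=0.333
Op 2: CLOSE 1-2: Q_total=14.00, C_total=3.00, V=4.67; Q1=9.33, Q2=4.67; dissipated=0.000
Op 3: CLOSE 1-2: Q_total=14.00, C_total=3.00, V=4.67; Q1=9.33, Q2=4.67; dissipated=0.000
Op 4: CLOSE 2-3: Q_total=7.67, C_total=3.00, V=2.56; Q2=2.56, Q3=5.11; dissipated=3.343
Op 5: CLOSE 2-1: Q_total=11.89, C_total=3.00, V=3.96; Q2=3.96, Q1=7.93; dissipated=1.486
Total dissipated: 5.162 μJ

Answer: 5.16 μJ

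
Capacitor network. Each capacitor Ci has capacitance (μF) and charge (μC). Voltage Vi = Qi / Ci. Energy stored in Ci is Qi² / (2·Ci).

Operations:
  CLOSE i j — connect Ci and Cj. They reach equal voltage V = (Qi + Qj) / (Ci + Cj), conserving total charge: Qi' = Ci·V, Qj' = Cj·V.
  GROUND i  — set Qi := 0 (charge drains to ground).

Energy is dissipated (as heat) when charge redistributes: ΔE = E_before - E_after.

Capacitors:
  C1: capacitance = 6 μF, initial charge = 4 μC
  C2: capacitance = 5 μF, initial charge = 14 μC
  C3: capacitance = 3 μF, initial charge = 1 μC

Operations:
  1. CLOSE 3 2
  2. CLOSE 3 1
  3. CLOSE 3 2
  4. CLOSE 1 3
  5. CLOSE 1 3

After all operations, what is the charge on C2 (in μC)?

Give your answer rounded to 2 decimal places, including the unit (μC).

Initial: C1(6μF, Q=4μC, V=0.67V), C2(5μF, Q=14μC, V=2.80V), C3(3μF, Q=1μC, V=0.33V)
Op 1: CLOSE 3-2: Q_total=15.00, C_total=8.00, V=1.88; Q3=5.62, Q2=9.38; dissipated=5.704
Op 2: CLOSE 3-1: Q_total=9.62, C_total=9.00, V=1.07; Q3=3.21, Q1=6.42; dissipated=1.460
Op 3: CLOSE 3-2: Q_total=12.58, C_total=8.00, V=1.57; Q3=4.72, Q2=7.86; dissipated=0.608
Op 4: CLOSE 1-3: Q_total=11.14, C_total=9.00, V=1.24; Q1=7.42, Q3=3.71; dissipated=0.253
Op 5: CLOSE 1-3: Q_total=11.14, C_total=9.00, V=1.24; Q1=7.42, Q3=3.71; dissipated=0.000
Final charges: Q1=7.42, Q2=7.86, Q3=3.71

Answer: 7.86 μC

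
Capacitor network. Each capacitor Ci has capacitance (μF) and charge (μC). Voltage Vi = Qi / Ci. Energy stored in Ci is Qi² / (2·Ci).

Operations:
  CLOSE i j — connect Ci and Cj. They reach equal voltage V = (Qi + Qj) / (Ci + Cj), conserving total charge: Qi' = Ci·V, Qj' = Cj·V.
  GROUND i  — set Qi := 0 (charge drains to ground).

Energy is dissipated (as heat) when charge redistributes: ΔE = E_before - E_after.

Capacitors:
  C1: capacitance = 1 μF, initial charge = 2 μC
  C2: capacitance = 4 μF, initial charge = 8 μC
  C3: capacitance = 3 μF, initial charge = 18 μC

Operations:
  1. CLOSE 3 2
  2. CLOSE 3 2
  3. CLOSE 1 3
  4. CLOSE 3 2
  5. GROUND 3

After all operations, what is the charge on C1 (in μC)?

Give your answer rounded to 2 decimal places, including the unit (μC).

Answer: 3.29 μC

Derivation:
Initial: C1(1μF, Q=2μC, V=2.00V), C2(4μF, Q=8μC, V=2.00V), C3(3μF, Q=18μC, V=6.00V)
Op 1: CLOSE 3-2: Q_total=26.00, C_total=7.00, V=3.71; Q3=11.14, Q2=14.86; dissipated=13.714
Op 2: CLOSE 3-2: Q_total=26.00, C_total=7.00, V=3.71; Q3=11.14, Q2=14.86; dissipated=0.000
Op 3: CLOSE 1-3: Q_total=13.14, C_total=4.00, V=3.29; Q1=3.29, Q3=9.86; dissipated=1.102
Op 4: CLOSE 3-2: Q_total=24.71, C_total=7.00, V=3.53; Q3=10.59, Q2=14.12; dissipated=0.157
Op 5: GROUND 3: Q3=0; energy lost=18.698
Final charges: Q1=3.29, Q2=14.12, Q3=0.00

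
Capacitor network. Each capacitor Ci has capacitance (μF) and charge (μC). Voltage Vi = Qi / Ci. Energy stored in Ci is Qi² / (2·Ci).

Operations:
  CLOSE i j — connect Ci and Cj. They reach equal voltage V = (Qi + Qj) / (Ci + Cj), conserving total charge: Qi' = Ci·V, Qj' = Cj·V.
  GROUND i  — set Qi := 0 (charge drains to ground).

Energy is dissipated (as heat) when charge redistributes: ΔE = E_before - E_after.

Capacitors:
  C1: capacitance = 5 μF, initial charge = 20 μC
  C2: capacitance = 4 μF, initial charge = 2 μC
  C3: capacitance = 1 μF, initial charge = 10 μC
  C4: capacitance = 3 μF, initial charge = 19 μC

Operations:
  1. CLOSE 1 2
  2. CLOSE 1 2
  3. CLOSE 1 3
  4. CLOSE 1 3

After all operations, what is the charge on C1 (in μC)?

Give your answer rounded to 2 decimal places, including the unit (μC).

Initial: C1(5μF, Q=20μC, V=4.00V), C2(4μF, Q=2μC, V=0.50V), C3(1μF, Q=10μC, V=10.00V), C4(3μF, Q=19μC, V=6.33V)
Op 1: CLOSE 1-2: Q_total=22.00, C_total=9.00, V=2.44; Q1=12.22, Q2=9.78; dissipated=13.611
Op 2: CLOSE 1-2: Q_total=22.00, C_total=9.00, V=2.44; Q1=12.22, Q2=9.78; dissipated=0.000
Op 3: CLOSE 1-3: Q_total=22.22, C_total=6.00, V=3.70; Q1=18.52, Q3=3.70; dissipated=23.786
Op 4: CLOSE 1-3: Q_total=22.22, C_total=6.00, V=3.70; Q1=18.52, Q3=3.70; dissipated=0.000
Final charges: Q1=18.52, Q2=9.78, Q3=3.70, Q4=19.00

Answer: 18.52 μC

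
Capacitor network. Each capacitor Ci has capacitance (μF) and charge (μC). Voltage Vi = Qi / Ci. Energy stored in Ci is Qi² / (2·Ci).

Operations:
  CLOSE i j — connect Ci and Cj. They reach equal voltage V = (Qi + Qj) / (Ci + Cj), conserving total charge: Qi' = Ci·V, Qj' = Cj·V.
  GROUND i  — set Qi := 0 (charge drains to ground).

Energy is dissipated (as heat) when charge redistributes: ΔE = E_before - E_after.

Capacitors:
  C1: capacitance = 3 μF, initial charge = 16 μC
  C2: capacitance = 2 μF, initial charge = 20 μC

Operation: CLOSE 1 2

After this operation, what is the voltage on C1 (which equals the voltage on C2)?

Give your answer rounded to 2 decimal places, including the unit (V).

Initial: C1(3μF, Q=16μC, V=5.33V), C2(2μF, Q=20μC, V=10.00V)
Op 1: CLOSE 1-2: Q_total=36.00, C_total=5.00, V=7.20; Q1=21.60, Q2=14.40; dissipated=13.067

Answer: 7.20 V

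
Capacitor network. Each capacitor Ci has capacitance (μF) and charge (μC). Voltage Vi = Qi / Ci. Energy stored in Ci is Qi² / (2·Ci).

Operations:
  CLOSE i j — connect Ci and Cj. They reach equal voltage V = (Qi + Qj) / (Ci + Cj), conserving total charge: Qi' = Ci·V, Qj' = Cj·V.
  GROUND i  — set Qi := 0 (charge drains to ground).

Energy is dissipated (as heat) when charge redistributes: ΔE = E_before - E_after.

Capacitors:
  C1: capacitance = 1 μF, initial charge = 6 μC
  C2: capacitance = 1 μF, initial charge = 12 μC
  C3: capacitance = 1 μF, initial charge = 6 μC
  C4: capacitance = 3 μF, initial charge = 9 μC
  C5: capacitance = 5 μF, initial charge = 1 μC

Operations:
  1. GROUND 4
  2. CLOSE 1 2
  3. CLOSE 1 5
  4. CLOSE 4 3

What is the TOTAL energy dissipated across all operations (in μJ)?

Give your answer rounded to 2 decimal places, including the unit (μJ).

Answer: 68.27 μJ

Derivation:
Initial: C1(1μF, Q=6μC, V=6.00V), C2(1μF, Q=12μC, V=12.00V), C3(1μF, Q=6μC, V=6.00V), C4(3μF, Q=9μC, V=3.00V), C5(5μF, Q=1μC, V=0.20V)
Op 1: GROUND 4: Q4=0; energy lost=13.500
Op 2: CLOSE 1-2: Q_total=18.00, C_total=2.00, V=9.00; Q1=9.00, Q2=9.00; dissipated=9.000
Op 3: CLOSE 1-5: Q_total=10.00, C_total=6.00, V=1.67; Q1=1.67, Q5=8.33; dissipated=32.267
Op 4: CLOSE 4-3: Q_total=6.00, C_total=4.00, V=1.50; Q4=4.50, Q3=1.50; dissipated=13.500
Total dissipated: 68.267 μJ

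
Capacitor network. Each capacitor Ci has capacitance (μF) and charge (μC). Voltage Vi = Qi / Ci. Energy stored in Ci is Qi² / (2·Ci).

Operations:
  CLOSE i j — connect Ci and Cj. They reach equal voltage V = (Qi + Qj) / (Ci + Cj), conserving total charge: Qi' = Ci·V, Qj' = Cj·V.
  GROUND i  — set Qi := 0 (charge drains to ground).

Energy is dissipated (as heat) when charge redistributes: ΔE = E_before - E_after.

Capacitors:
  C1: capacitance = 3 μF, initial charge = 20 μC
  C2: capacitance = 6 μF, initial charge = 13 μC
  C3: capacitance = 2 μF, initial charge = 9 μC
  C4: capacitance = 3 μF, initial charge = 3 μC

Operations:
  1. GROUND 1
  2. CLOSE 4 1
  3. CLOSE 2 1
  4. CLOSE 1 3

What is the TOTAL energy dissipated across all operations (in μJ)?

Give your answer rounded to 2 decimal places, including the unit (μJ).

Answer: 75.20 μJ

Derivation:
Initial: C1(3μF, Q=20μC, V=6.67V), C2(6μF, Q=13μC, V=2.17V), C3(2μF, Q=9μC, V=4.50V), C4(3μF, Q=3μC, V=1.00V)
Op 1: GROUND 1: Q1=0; energy lost=66.667
Op 2: CLOSE 4-1: Q_total=3.00, C_total=6.00, V=0.50; Q4=1.50, Q1=1.50; dissipated=0.750
Op 3: CLOSE 2-1: Q_total=14.50, C_total=9.00, V=1.61; Q2=9.67, Q1=4.83; dissipated=2.778
Op 4: CLOSE 1-3: Q_total=13.83, C_total=5.00, V=2.77; Q1=8.30, Q3=5.53; dissipated=5.007
Total dissipated: 75.202 μJ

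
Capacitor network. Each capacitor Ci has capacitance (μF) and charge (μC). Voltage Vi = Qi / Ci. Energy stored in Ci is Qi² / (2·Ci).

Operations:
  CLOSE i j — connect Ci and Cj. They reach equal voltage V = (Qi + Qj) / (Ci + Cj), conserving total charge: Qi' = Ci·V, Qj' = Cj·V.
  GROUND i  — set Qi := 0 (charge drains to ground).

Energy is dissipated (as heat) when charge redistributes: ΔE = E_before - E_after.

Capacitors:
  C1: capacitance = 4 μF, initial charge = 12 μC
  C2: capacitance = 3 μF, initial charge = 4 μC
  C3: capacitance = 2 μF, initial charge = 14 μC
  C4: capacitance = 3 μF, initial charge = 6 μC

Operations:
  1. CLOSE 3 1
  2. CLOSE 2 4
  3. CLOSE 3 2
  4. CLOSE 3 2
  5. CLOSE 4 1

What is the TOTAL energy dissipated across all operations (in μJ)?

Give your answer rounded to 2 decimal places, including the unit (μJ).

Initial: C1(4μF, Q=12μC, V=3.00V), C2(3μF, Q=4μC, V=1.33V), C3(2μF, Q=14μC, V=7.00V), C4(3μF, Q=6μC, V=2.00V)
Op 1: CLOSE 3-1: Q_total=26.00, C_total=6.00, V=4.33; Q3=8.67, Q1=17.33; dissipated=10.667
Op 2: CLOSE 2-4: Q_total=10.00, C_total=6.00, V=1.67; Q2=5.00, Q4=5.00; dissipated=0.333
Op 3: CLOSE 3-2: Q_total=13.67, C_total=5.00, V=2.73; Q3=5.47, Q2=8.20; dissipated=4.267
Op 4: CLOSE 3-2: Q_total=13.67, C_total=5.00, V=2.73; Q3=5.47, Q2=8.20; dissipated=0.000
Op 5: CLOSE 4-1: Q_total=22.33, C_total=7.00, V=3.19; Q4=9.57, Q1=12.76; dissipated=6.095
Total dissipated: 21.362 μJ

Answer: 21.36 μJ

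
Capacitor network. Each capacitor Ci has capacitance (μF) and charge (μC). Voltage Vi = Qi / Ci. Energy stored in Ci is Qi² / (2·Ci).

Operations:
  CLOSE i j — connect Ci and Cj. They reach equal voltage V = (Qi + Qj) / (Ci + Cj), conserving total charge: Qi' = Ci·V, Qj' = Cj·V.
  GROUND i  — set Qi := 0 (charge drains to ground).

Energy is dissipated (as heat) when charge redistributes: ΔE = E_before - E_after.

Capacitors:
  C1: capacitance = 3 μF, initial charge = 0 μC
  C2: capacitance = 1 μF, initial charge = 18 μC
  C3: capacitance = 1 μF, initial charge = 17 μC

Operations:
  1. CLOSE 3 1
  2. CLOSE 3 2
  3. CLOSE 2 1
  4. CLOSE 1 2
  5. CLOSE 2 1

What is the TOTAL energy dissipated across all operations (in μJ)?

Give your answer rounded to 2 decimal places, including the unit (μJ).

Answer: 173.37 μJ

Derivation:
Initial: C1(3μF, Q=0μC, V=0.00V), C2(1μF, Q=18μC, V=18.00V), C3(1μF, Q=17μC, V=17.00V)
Op 1: CLOSE 3-1: Q_total=17.00, C_total=4.00, V=4.25; Q3=4.25, Q1=12.75; dissipated=108.375
Op 2: CLOSE 3-2: Q_total=22.25, C_total=2.00, V=11.12; Q3=11.12, Q2=11.12; dissipated=47.266
Op 3: CLOSE 2-1: Q_total=23.88, C_total=4.00, V=5.97; Q2=5.97, Q1=17.91; dissipated=17.725
Op 4: CLOSE 1-2: Q_total=23.88, C_total=4.00, V=5.97; Q1=17.91, Q2=5.97; dissipated=0.000
Op 5: CLOSE 2-1: Q_total=23.88, C_total=4.00, V=5.97; Q2=5.97, Q1=17.91; dissipated=0.000
Total dissipated: 173.365 μJ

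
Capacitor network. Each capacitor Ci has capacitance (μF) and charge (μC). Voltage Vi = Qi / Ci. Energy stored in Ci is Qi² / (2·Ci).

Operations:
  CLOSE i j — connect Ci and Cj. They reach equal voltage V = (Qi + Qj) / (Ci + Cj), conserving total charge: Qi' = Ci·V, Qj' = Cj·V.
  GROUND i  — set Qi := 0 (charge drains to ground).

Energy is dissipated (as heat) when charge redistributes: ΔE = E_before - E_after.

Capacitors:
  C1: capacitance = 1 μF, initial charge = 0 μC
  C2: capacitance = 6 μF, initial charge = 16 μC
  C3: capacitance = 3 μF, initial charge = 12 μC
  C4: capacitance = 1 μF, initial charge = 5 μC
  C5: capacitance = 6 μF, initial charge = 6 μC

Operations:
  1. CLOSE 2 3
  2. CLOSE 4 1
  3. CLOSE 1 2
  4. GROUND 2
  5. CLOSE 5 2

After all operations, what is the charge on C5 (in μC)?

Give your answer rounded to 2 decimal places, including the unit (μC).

Answer: 3.00 μC

Derivation:
Initial: C1(1μF, Q=0μC, V=0.00V), C2(6μF, Q=16μC, V=2.67V), C3(3μF, Q=12μC, V=4.00V), C4(1μF, Q=5μC, V=5.00V), C5(6μF, Q=6μC, V=1.00V)
Op 1: CLOSE 2-3: Q_total=28.00, C_total=9.00, V=3.11; Q2=18.67, Q3=9.33; dissipated=1.778
Op 2: CLOSE 4-1: Q_total=5.00, C_total=2.00, V=2.50; Q4=2.50, Q1=2.50; dissipated=6.250
Op 3: CLOSE 1-2: Q_total=21.17, C_total=7.00, V=3.02; Q1=3.02, Q2=18.14; dissipated=0.160
Op 4: GROUND 2: Q2=0; energy lost=27.430
Op 5: CLOSE 5-2: Q_total=6.00, C_total=12.00, V=0.50; Q5=3.00, Q2=3.00; dissipated=1.500
Final charges: Q1=3.02, Q2=3.00, Q3=9.33, Q4=2.50, Q5=3.00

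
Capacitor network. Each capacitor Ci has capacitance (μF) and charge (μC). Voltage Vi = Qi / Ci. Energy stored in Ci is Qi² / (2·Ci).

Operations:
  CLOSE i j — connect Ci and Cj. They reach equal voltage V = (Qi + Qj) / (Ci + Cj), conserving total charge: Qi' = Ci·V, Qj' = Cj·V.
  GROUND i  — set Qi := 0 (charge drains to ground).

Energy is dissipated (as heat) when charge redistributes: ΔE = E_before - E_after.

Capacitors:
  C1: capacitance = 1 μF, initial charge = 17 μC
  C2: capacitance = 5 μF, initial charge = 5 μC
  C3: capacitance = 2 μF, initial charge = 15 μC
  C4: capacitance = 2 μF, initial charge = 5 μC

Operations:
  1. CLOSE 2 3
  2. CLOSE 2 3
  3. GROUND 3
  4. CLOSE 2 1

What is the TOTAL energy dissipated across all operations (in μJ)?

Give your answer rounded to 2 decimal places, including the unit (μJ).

Answer: 121.68 μJ

Derivation:
Initial: C1(1μF, Q=17μC, V=17.00V), C2(5μF, Q=5μC, V=1.00V), C3(2μF, Q=15μC, V=7.50V), C4(2μF, Q=5μC, V=2.50V)
Op 1: CLOSE 2-3: Q_total=20.00, C_total=7.00, V=2.86; Q2=14.29, Q3=5.71; dissipated=30.179
Op 2: CLOSE 2-3: Q_total=20.00, C_total=7.00, V=2.86; Q2=14.29, Q3=5.71; dissipated=0.000
Op 3: GROUND 3: Q3=0; energy lost=8.163
Op 4: CLOSE 2-1: Q_total=31.29, C_total=6.00, V=5.21; Q2=26.07, Q1=5.21; dissipated=83.342
Total dissipated: 121.684 μJ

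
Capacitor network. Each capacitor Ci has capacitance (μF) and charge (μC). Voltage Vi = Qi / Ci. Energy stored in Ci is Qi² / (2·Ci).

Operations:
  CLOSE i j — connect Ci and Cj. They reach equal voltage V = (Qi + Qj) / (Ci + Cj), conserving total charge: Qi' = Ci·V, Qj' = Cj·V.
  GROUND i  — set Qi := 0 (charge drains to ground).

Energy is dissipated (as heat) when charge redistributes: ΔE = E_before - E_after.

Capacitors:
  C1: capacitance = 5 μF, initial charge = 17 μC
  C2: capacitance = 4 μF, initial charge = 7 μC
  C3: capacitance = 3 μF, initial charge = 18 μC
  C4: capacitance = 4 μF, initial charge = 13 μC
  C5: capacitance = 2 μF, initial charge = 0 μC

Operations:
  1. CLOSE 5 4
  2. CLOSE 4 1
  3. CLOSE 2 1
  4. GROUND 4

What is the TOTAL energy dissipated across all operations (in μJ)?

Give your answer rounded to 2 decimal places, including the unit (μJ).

Initial: C1(5μF, Q=17μC, V=3.40V), C2(4μF, Q=7μC, V=1.75V), C3(3μF, Q=18μC, V=6.00V), C4(4μF, Q=13μC, V=3.25V), C5(2μF, Q=0μC, V=0.00V)
Op 1: CLOSE 5-4: Q_total=13.00, C_total=6.00, V=2.17; Q5=4.33, Q4=8.67; dissipated=7.042
Op 2: CLOSE 4-1: Q_total=25.67, C_total=9.00, V=2.85; Q4=11.41, Q1=14.26; dissipated=1.690
Op 3: CLOSE 2-1: Q_total=21.26, C_total=9.00, V=2.36; Q2=9.45, Q1=11.81; dissipated=1.349
Op 4: GROUND 4: Q4=0; energy lost=16.266
Total dissipated: 26.347 μJ

Answer: 26.35 μJ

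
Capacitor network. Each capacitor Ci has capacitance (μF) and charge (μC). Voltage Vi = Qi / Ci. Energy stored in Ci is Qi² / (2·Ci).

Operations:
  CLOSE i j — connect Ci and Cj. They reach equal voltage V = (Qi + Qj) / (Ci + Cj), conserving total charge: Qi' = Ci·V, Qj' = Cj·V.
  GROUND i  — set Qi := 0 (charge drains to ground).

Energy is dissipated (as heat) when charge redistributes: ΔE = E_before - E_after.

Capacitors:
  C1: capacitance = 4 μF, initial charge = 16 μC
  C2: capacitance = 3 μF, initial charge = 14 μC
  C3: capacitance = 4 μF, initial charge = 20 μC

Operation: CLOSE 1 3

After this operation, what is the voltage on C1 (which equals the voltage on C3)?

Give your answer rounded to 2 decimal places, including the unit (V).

Answer: 4.50 V

Derivation:
Initial: C1(4μF, Q=16μC, V=4.00V), C2(3μF, Q=14μC, V=4.67V), C3(4μF, Q=20μC, V=5.00V)
Op 1: CLOSE 1-3: Q_total=36.00, C_total=8.00, V=4.50; Q1=18.00, Q3=18.00; dissipated=1.000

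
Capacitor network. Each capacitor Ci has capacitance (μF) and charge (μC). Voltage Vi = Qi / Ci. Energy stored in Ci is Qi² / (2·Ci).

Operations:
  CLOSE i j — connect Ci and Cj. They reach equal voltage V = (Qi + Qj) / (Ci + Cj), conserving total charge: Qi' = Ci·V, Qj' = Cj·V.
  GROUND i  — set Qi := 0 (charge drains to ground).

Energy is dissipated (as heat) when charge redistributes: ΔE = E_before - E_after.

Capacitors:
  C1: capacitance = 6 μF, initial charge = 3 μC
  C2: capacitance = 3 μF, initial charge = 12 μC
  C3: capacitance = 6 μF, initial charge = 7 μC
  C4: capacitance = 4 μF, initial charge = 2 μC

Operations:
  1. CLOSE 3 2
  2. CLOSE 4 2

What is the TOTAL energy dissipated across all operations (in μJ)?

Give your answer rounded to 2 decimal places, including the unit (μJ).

Answer: 10.25 μJ

Derivation:
Initial: C1(6μF, Q=3μC, V=0.50V), C2(3μF, Q=12μC, V=4.00V), C3(6μF, Q=7μC, V=1.17V), C4(4μF, Q=2μC, V=0.50V)
Op 1: CLOSE 3-2: Q_total=19.00, C_total=9.00, V=2.11; Q3=12.67, Q2=6.33; dissipated=8.028
Op 2: CLOSE 4-2: Q_total=8.33, C_total=7.00, V=1.19; Q4=4.76, Q2=3.57; dissipated=2.225
Total dissipated: 10.253 μJ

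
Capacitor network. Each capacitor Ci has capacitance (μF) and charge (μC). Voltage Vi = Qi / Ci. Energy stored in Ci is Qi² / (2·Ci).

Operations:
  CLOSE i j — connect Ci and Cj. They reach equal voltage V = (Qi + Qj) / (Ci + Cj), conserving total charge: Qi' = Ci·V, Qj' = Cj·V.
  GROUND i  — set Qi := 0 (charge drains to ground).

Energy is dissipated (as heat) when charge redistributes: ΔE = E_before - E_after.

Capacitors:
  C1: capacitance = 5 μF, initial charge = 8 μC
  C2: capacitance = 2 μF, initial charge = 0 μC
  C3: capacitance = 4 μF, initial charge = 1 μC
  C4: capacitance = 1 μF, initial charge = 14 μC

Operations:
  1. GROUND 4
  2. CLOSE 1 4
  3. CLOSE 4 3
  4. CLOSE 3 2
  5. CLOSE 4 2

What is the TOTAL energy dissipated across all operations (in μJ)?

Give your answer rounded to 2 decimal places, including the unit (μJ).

Initial: C1(5μF, Q=8μC, V=1.60V), C2(2μF, Q=0μC, V=0.00V), C3(4μF, Q=1μC, V=0.25V), C4(1μF, Q=14μC, V=14.00V)
Op 1: GROUND 4: Q4=0; energy lost=98.000
Op 2: CLOSE 1-4: Q_total=8.00, C_total=6.00, V=1.33; Q1=6.67, Q4=1.33; dissipated=1.067
Op 3: CLOSE 4-3: Q_total=2.33, C_total=5.00, V=0.47; Q4=0.47, Q3=1.87; dissipated=0.469
Op 4: CLOSE 3-2: Q_total=1.87, C_total=6.00, V=0.31; Q3=1.24, Q2=0.62; dissipated=0.145
Op 5: CLOSE 4-2: Q_total=1.09, C_total=3.00, V=0.36; Q4=0.36, Q2=0.73; dissipated=0.008
Total dissipated: 99.689 μJ

Answer: 99.69 μJ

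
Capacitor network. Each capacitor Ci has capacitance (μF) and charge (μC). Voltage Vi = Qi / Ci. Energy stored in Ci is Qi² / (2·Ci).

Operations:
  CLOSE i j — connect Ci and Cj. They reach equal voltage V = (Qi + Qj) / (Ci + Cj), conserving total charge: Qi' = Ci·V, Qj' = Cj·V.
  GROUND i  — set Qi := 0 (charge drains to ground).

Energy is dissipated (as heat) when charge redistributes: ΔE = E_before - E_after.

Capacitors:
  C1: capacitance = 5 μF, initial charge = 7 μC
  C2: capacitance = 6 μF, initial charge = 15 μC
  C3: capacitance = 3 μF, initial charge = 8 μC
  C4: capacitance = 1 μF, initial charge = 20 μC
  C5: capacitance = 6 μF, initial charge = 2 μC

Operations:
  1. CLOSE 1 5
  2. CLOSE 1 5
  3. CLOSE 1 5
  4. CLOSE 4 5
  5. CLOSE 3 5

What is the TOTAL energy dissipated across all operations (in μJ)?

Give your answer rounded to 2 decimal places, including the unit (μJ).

Initial: C1(5μF, Q=7μC, V=1.40V), C2(6μF, Q=15μC, V=2.50V), C3(3μF, Q=8μC, V=2.67V), C4(1μF, Q=20μC, V=20.00V), C5(6μF, Q=2μC, V=0.33V)
Op 1: CLOSE 1-5: Q_total=9.00, C_total=11.00, V=0.82; Q1=4.09, Q5=4.91; dissipated=1.552
Op 2: CLOSE 1-5: Q_total=9.00, C_total=11.00, V=0.82; Q1=4.09, Q5=4.91; dissipated=0.000
Op 3: CLOSE 1-5: Q_total=9.00, C_total=11.00, V=0.82; Q1=4.09, Q5=4.91; dissipated=0.000
Op 4: CLOSE 4-5: Q_total=24.91, C_total=7.00, V=3.56; Q4=3.56, Q5=21.35; dissipated=157.689
Op 5: CLOSE 3-5: Q_total=29.35, C_total=9.00, V=3.26; Q3=9.78, Q5=19.57; dissipated=0.795
Total dissipated: 160.036 μJ

Answer: 160.04 μJ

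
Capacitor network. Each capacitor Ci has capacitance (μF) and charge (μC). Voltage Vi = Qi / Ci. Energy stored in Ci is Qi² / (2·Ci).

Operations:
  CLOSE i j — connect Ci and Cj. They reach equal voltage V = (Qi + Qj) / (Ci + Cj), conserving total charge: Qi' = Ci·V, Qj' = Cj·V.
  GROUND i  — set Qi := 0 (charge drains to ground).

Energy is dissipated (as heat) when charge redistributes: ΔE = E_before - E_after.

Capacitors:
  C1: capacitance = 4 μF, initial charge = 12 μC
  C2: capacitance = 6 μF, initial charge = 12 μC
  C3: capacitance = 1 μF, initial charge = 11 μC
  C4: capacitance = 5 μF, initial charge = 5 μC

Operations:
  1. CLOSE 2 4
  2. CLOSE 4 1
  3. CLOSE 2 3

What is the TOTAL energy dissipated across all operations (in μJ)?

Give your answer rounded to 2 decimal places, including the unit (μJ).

Initial: C1(4μF, Q=12μC, V=3.00V), C2(6μF, Q=12μC, V=2.00V), C3(1μF, Q=11μC, V=11.00V), C4(5μF, Q=5μC, V=1.00V)
Op 1: CLOSE 2-4: Q_total=17.00, C_total=11.00, V=1.55; Q2=9.27, Q4=7.73; dissipated=1.364
Op 2: CLOSE 4-1: Q_total=19.73, C_total=9.00, V=2.19; Q4=10.96, Q1=8.77; dissipated=2.351
Op 3: CLOSE 2-3: Q_total=20.27, C_total=7.00, V=2.90; Q2=17.38, Q3=2.90; dissipated=38.309
Total dissipated: 42.024 μJ

Answer: 42.02 μJ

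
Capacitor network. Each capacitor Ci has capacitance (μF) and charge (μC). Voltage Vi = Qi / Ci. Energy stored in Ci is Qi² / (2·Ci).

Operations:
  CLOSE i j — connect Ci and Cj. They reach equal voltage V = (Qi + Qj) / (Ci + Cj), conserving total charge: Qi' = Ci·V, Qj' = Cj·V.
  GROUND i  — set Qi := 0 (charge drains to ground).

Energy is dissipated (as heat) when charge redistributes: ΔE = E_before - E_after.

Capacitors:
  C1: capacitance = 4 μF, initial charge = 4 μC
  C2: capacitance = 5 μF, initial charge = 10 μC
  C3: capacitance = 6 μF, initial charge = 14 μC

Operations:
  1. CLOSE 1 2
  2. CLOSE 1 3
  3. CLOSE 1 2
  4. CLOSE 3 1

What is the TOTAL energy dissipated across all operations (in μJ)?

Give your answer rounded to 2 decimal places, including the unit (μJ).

Initial: C1(4μF, Q=4μC, V=1.00V), C2(5μF, Q=10μC, V=2.00V), C3(6μF, Q=14μC, V=2.33V)
Op 1: CLOSE 1-2: Q_total=14.00, C_total=9.00, V=1.56; Q1=6.22, Q2=7.78; dissipated=1.111
Op 2: CLOSE 1-3: Q_total=20.22, C_total=10.00, V=2.02; Q1=8.09, Q3=12.13; dissipated=0.726
Op 3: CLOSE 1-2: Q_total=15.87, C_total=9.00, V=1.76; Q1=7.05, Q2=8.81; dissipated=0.242
Op 4: CLOSE 3-1: Q_total=19.19, C_total=10.00, V=1.92; Q3=11.51, Q1=7.67; dissipated=0.081
Total dissipated: 2.160 μJ

Answer: 2.16 μJ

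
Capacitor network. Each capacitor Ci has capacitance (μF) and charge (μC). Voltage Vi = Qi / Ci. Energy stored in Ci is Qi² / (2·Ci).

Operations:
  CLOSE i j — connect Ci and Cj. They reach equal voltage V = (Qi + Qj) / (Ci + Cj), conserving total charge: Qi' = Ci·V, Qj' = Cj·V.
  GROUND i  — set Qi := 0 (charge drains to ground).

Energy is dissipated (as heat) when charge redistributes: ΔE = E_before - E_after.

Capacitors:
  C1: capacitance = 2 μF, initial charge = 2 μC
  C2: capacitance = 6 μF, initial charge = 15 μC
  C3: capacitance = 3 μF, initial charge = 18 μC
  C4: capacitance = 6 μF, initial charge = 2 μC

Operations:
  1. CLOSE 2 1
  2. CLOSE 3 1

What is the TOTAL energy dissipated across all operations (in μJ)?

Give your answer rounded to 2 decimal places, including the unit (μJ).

Answer: 10.70 μJ

Derivation:
Initial: C1(2μF, Q=2μC, V=1.00V), C2(6μF, Q=15μC, V=2.50V), C3(3μF, Q=18μC, V=6.00V), C4(6μF, Q=2μC, V=0.33V)
Op 1: CLOSE 2-1: Q_total=17.00, C_total=8.00, V=2.12; Q2=12.75, Q1=4.25; dissipated=1.688
Op 2: CLOSE 3-1: Q_total=22.25, C_total=5.00, V=4.45; Q3=13.35, Q1=8.90; dissipated=9.009
Total dissipated: 10.697 μJ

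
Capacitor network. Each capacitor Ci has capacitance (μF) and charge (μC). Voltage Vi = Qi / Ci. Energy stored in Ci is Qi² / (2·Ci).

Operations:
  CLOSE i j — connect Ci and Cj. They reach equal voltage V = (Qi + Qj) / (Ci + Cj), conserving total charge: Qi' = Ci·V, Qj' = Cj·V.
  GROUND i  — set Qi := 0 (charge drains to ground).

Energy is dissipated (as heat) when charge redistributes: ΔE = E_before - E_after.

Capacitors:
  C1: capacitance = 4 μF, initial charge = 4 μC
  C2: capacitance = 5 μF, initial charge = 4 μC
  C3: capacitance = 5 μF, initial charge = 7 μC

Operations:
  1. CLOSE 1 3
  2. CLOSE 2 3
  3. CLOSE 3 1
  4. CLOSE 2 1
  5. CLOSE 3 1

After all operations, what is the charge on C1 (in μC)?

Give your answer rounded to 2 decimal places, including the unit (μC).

Answer: 4.33 μC

Derivation:
Initial: C1(4μF, Q=4μC, V=1.00V), C2(5μF, Q=4μC, V=0.80V), C3(5μF, Q=7μC, V=1.40V)
Op 1: CLOSE 1-3: Q_total=11.00, C_total=9.00, V=1.22; Q1=4.89, Q3=6.11; dissipated=0.178
Op 2: CLOSE 2-3: Q_total=10.11, C_total=10.00, V=1.01; Q2=5.06, Q3=5.06; dissipated=0.223
Op 3: CLOSE 3-1: Q_total=9.94, C_total=9.00, V=1.10; Q3=5.52, Q1=4.42; dissipated=0.050
Op 4: CLOSE 2-1: Q_total=9.48, C_total=9.00, V=1.05; Q2=5.26, Q1=4.21; dissipated=0.010
Op 5: CLOSE 3-1: Q_total=9.74, C_total=9.00, V=1.08; Q3=5.41, Q1=4.33; dissipated=0.003
Final charges: Q1=4.33, Q2=5.26, Q3=5.41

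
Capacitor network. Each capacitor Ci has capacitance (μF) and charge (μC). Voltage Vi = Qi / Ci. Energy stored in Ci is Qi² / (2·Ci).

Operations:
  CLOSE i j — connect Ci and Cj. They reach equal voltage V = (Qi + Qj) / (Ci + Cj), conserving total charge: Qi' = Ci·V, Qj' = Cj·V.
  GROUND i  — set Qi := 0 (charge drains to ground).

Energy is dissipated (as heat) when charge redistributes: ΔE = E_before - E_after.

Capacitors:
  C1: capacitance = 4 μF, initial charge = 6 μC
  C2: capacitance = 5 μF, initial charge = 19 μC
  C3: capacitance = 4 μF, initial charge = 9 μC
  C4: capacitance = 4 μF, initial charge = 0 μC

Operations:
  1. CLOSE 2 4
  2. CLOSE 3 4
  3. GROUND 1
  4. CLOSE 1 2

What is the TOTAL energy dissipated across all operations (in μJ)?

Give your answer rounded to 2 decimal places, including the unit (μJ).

Initial: C1(4μF, Q=6μC, V=1.50V), C2(5μF, Q=19μC, V=3.80V), C3(4μF, Q=9μC, V=2.25V), C4(4μF, Q=0μC, V=0.00V)
Op 1: CLOSE 2-4: Q_total=19.00, C_total=9.00, V=2.11; Q2=10.56, Q4=8.44; dissipated=16.044
Op 2: CLOSE 3-4: Q_total=17.44, C_total=8.00, V=2.18; Q3=8.72, Q4=8.72; dissipated=0.019
Op 3: GROUND 1: Q1=0; energy lost=4.500
Op 4: CLOSE 1-2: Q_total=10.56, C_total=9.00, V=1.17; Q1=4.69, Q2=5.86; dissipated=4.952
Total dissipated: 25.516 μJ

Answer: 25.52 μJ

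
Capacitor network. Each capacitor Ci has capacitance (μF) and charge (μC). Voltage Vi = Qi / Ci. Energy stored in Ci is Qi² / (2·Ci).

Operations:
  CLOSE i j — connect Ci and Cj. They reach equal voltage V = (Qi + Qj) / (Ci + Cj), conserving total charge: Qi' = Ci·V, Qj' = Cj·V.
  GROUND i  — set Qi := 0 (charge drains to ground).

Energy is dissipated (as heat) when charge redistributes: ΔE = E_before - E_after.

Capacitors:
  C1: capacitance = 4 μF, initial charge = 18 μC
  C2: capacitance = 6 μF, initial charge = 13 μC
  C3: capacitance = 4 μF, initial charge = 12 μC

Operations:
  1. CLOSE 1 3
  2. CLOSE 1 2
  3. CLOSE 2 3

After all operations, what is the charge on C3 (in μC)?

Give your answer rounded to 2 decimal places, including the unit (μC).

Answer: 12.72 μC

Derivation:
Initial: C1(4μF, Q=18μC, V=4.50V), C2(6μF, Q=13μC, V=2.17V), C3(4μF, Q=12μC, V=3.00V)
Op 1: CLOSE 1-3: Q_total=30.00, C_total=8.00, V=3.75; Q1=15.00, Q3=15.00; dissipated=2.250
Op 2: CLOSE 1-2: Q_total=28.00, C_total=10.00, V=2.80; Q1=11.20, Q2=16.80; dissipated=3.008
Op 3: CLOSE 2-3: Q_total=31.80, C_total=10.00, V=3.18; Q2=19.08, Q3=12.72; dissipated=1.083
Final charges: Q1=11.20, Q2=19.08, Q3=12.72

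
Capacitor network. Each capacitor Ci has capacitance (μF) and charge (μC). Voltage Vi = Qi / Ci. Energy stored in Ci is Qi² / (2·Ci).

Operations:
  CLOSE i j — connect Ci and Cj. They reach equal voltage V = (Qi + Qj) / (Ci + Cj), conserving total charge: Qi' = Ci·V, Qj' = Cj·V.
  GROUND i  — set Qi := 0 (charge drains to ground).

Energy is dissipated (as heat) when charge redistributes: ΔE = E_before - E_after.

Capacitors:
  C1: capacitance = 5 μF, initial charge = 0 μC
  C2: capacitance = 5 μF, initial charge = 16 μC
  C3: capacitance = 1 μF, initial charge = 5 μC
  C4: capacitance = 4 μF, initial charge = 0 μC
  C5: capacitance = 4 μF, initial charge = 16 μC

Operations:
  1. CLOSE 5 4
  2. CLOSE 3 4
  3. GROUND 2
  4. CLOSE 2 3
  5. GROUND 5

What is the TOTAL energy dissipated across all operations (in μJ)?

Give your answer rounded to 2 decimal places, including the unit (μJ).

Initial: C1(5μF, Q=0μC, V=0.00V), C2(5μF, Q=16μC, V=3.20V), C3(1μF, Q=5μC, V=5.00V), C4(4μF, Q=0μC, V=0.00V), C5(4μF, Q=16μC, V=4.00V)
Op 1: CLOSE 5-4: Q_total=16.00, C_total=8.00, V=2.00; Q5=8.00, Q4=8.00; dissipated=16.000
Op 2: CLOSE 3-4: Q_total=13.00, C_total=5.00, V=2.60; Q3=2.60, Q4=10.40; dissipated=3.600
Op 3: GROUND 2: Q2=0; energy lost=25.600
Op 4: CLOSE 2-3: Q_total=2.60, C_total=6.00, V=0.43; Q2=2.17, Q3=0.43; dissipated=2.817
Op 5: GROUND 5: Q5=0; energy lost=8.000
Total dissipated: 56.017 μJ

Answer: 56.02 μJ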